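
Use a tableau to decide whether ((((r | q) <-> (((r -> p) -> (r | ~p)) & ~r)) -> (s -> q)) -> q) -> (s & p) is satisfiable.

Satisfiable

Initial set: {(((((r | q) <-> (((r -> p) -> (r | ~p)) & ~r)) -> (s -> q)) -> q) -> (s & p))}.
(((((r | q) <-> (((r -> p) -> (r | ~p)) & ~r)) -> (s -> q)) -> q) -> (s & p)): β-rule — branch into ~((((r | q) <-> (((r -> p) -> (r | ~p)) & ~r)) -> (s -> q)) -> q)  //  (s & p).
  branch 1 (add ~((((r | q) <-> (((r -> p) -> (r | ~p)) & ~r)) -> (s -> q)) -> q)):
    ~((((r | q) <-> (((r -> p) -> (r | ~p)) & ~r)) -> (s -> q)) -> q): α-rule — add (((r | q) <-> (((r -> p) -> (r | ~p)) & ~r)) -> (s -> q)), ~q.
    (((r | q) <-> (((r -> p) -> (r | ~p)) & ~r)) -> (s -> q)): β-rule — branch into ~((r | q) <-> (((r -> p) -> (r | ~p)) & ~r))  //  (s -> q).
      branch 1.1 (add ~((r | q) <-> (((r -> p) -> (r | ~p)) & ~r))):
        ~((r | q) <-> (((r -> p) -> (r | ~p)) & ~r)): β-rule — branch into (r | q), ~(((r -> p) -> (r | ~p)) & ~r)  //  ~(r | q), (((r -> p) -> (r | ~p)) & ~r).
          branch 1.1.1 (add (r | q), ~(((r -> p) -> (r | ~p)) & ~r)):
            (r | q): β-rule — branch into r  //  q.
              branch 1.1.1.1 (add r):
                ~(((r -> p) -> (r | ~p)) & ~r): β-rule — branch into ~((r -> p) -> (r | ~p))  //  ~~r.
                  branch 1.1.1.1.1 (add ~((r -> p) -> (r | ~p))):
                    ~((r -> p) -> (r | ~p)): α-rule — add (r -> p), ~(r | ~p).
                    ~(r | ~p): α-rule — add ~r, ~~p.
                    × closes — contains both r and ~r.
                  branch 1.1.1.1.2 (add ~~r):
                    ○ open, literals {q=0, r=1}.
              branch 1.1.1.2 (add q):
                × closes — contains both q and ~q.
          branch 1.1.2 (add ~(r | q), (((r -> p) -> (r | ~p)) & ~r)):
            ~(r | q): α-rule — add ~r, ~q.
            (((r -> p) -> (r | ~p)) & ~r): α-rule — add ((r -> p) -> (r | ~p)), ~r.
            ((r -> p) -> (r | ~p)): β-rule — branch into ~(r -> p)  //  (r | ~p).
              branch 1.1.2.1 (add ~(r -> p)):
                ~(r -> p): α-rule — add r, ~p.
                × closes — contains both r and ~r.
              branch 1.1.2.2 (add (r | ~p)):
                (r | ~p): β-rule — branch into r  //  ~p.
                  branch 1.1.2.2.1 (add r):
                    × closes — contains both r and ~r.
                  branch 1.1.2.2.2 (add ~p):
                    ○ open, literals {p=0, q=0, r=0}.
      branch 1.2 (add (s -> q)):
        (s -> q): β-rule — branch into ~s  //  q.
          branch 1.2.1 (add ~s):
            ○ open, literals {q=0, s=0}.
          branch 1.2.2 (add q):
            × closes — contains both q and ~q.
  branch 2 (add (s & p)):
    (s & p): α-rule — add s, p.
    ○ open, literals {p=1, s=1}.
5 branches closed, 4 open.
An open branch gives a satisfying assignment: q=0, r=1.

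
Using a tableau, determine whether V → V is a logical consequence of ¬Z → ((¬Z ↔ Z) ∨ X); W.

Initial set: {T (¬Z → ((¬Z ↔ Z) ∨ X)); T W; F (V → V)}.
F (V → V): α-rule — add T V, F V.
× closes — contains both V and ¬V.
All 1 branch closes.
Every branch closed, so the premises entail the conclusion.

Yes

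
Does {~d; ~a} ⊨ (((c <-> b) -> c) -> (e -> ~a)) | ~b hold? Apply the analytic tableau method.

Yes

Initial set: {~d; ~a; ~((((c <-> b) -> c) -> (e -> ~a)) | ~b)}.
~((((c <-> b) -> c) -> (e -> ~a)) | ~b): α-rule — add ~(((c <-> b) -> c) -> (e -> ~a)), ~~b.
~(((c <-> b) -> c) -> (e -> ~a)): α-rule — add ((c <-> b) -> c), ~(e -> ~a).
~(e -> ~a): α-rule — add e, ~~a.
× closes — contains both a and ~a.
All 1 branch closes.
Every branch closed, so the premises entail the conclusion.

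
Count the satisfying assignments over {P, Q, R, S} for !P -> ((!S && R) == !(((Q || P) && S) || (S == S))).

14

Initial set: {(!P -> ((!S && R) == !(((Q || P) && S) || (S == S))))}.
(!P -> ((!S && R) == !(((Q || P) && S) || (S == S)))): β-rule — branch into !!P  //  ((!S && R) == !(((Q || P) && S) || (S == S))).
  branch 1 (add !!P):
    ○ open, literals {P=T}.
  branch 2 (add ((!S && R) == !(((Q || P) && S) || (S == S)))):
    ((!S && R) == !(((Q || P) && S) || (S == S))): β-rule — branch into (!S && R), !(((Q || P) && S) || (S == S))  //  !(!S && R), !!(((Q || P) && S) || (S == S)).
      branch 2.1 (add (!S && R), !(((Q || P) && S) || (S == S))):
        (!S && R): α-rule — add !S, R.
        !(((Q || P) && S) || (S == S)): α-rule — add !((Q || P) && S), !(S == S).
        !((Q || P) && S): β-rule — branch into !(Q || P)  //  !S.
          branch 2.1.1 (add !(Q || P)):
            !(Q || P): α-rule — add !Q, !P.
            !(S == S): β-rule — branch into S, !S  //  !S, S.
              branch 2.1.1.1 (add S, !S):
                × closes — contains both S and !S.
              branch 2.1.1.2 (add !S, S):
                × closes — contains both S and !S.
          branch 2.1.2 (add !S):
            !(S == S): β-rule — branch into S, !S  //  !S, S.
              branch 2.1.2.1 (add S, !S):
                × closes — contains both S and !S.
              branch 2.1.2.2 (add !S, S):
                × closes — contains both S and !S.
      branch 2.2 (add !(!S && R), !!(((Q || P) && S) || (S == S))):
        !(!S && R): β-rule — branch into !!S  //  !R.
          branch 2.2.1 (add !!S):
            !!(((Q || P) && S) || (S == S)): β-rule — branch into ((Q || P) && S)  //  (S == S).
              branch 2.2.1.1 (add ((Q || P) && S)):
                ((Q || P) && S): α-rule — add (Q || P), S.
                (Q || P): β-rule — branch into Q  //  P.
                  branch 2.2.1.1.1 (add Q):
                    ○ open, literals {Q=T, S=T}.
                  branch 2.2.1.1.2 (add P):
                    ○ open, literals {P=T, S=T}.
              branch 2.2.1.2 (add (S == S)):
                (S == S): β-rule — branch into S, S  //  !S, !S.
                  branch 2.2.1.2.1 (add S, S):
                    ○ open, literals {S=T}.
                  branch 2.2.1.2.2 (add !S, !S):
                    × closes — contains both S and !S.
          branch 2.2.2 (add !R):
            !!(((Q || P) && S) || (S == S)): β-rule — branch into ((Q || P) && S)  //  (S == S).
              branch 2.2.2.1 (add ((Q || P) && S)):
                ((Q || P) && S): α-rule — add (Q || P), S.
                (Q || P): β-rule — branch into Q  //  P.
                  branch 2.2.2.1.1 (add Q):
                    ○ open, literals {Q=T, R=F, S=T}.
                  branch 2.2.2.1.2 (add P):
                    ○ open, literals {P=T, R=F, S=T}.
              branch 2.2.2.2 (add (S == S)):
                (S == S): β-rule — branch into S, S  //  !S, !S.
                  branch 2.2.2.2.1 (add S, S):
                    ○ open, literals {R=F, S=T}.
                  branch 2.2.2.2.2 (add !S, !S):
                    ○ open, literals {R=F, S=F}.
5 branches closed, 8 open.
Each open branch fixes some atoms; the unmentioned ones are free. Counting distinct full assignments: branch {P=T} (Q, R, S) contributes 8 new; branch {Q=T, S=T} (P, R) contributes 2 new; branch {P=T, S=T} (Q, R) contributes 0 new; branch {S=T} (P, Q, R) contributes 2 new; branch {Q=T, R=F, S=T} (P) contributes 0 new; branch {P=T, R=F, S=T} (Q) contributes 0 new; branch {R=F, S=T} (P, Q) contributes 0 new; branch {R=F, S=F} (P, Q) contributes 2 new. Total: 14.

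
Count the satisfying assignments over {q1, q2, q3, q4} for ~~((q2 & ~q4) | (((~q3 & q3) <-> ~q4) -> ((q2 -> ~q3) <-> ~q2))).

14

Initial set: {~~((q2 & ~q4) | (((~q3 & q3) <-> ~q4) -> ((q2 -> ~q3) <-> ~q2)))}.
~~((q2 & ~q4) | (((~q3 & q3) <-> ~q4) -> ((q2 -> ~q3) <-> ~q2))): drop double negation, giving ((q2 & ~q4) | (((~q3 & q3) <-> ~q4) -> ((q2 -> ~q3) <-> ~q2))).
((q2 & ~q4) | (((~q3 & q3) <-> ~q4) -> ((q2 -> ~q3) <-> ~q2))): β-rule — branch into (q2 & ~q4)  //  (((~q3 & q3) <-> ~q4) -> ((q2 -> ~q3) <-> ~q2)).
  branch 1 (add (q2 & ~q4)):
    (q2 & ~q4): α-rule — add q2, ~q4.
    ○ open, literals {q2=1, q4=0}.
  branch 2 (add (((~q3 & q3) <-> ~q4) -> ((q2 -> ~q3) <-> ~q2))):
    (((~q3 & q3) <-> ~q4) -> ((q2 -> ~q3) <-> ~q2)): β-rule — branch into ~((~q3 & q3) <-> ~q4)  //  ((q2 -> ~q3) <-> ~q2).
      branch 2.1 (add ~((~q3 & q3) <-> ~q4)):
        ~((~q3 & q3) <-> ~q4): β-rule — branch into (~q3 & q3), ~~q4  //  ~(~q3 & q3), ~q4.
          branch 2.1.1 (add (~q3 & q3), ~~q4):
            (~q3 & q3): α-rule — add ~q3, q3.
            × closes — contains both q3 and ~q3.
          branch 2.1.2 (add ~(~q3 & q3), ~q4):
            ~(~q3 & q3): β-rule — branch into ~~q3  //  ~q3.
              branch 2.1.2.1 (add ~~q3):
                ○ open, literals {q3=1, q4=0}.
              branch 2.1.2.2 (add ~q3):
                ○ open, literals {q3=0, q4=0}.
      branch 2.2 (add ((q2 -> ~q3) <-> ~q2)):
        ((q2 -> ~q3) <-> ~q2): β-rule — branch into (q2 -> ~q3), ~q2  //  ~(q2 -> ~q3), ~~q2.
          branch 2.2.1 (add (q2 -> ~q3), ~q2):
            (q2 -> ~q3): β-rule — branch into ~q2  //  ~q3.
              branch 2.2.1.1 (add ~q2):
                ○ open, literals {q2=0}.
              branch 2.2.1.2 (add ~q3):
                ○ open, literals {q2=0, q3=0}.
          branch 2.2.2 (add ~(q2 -> ~q3), ~~q2):
            ~(q2 -> ~q3): α-rule — add q2, ~~q3.
            ○ open, literals {q2=1, q3=1}.
1 branch closed, 6 open.
Each open branch fixes some atoms; the unmentioned ones are free. Counting distinct full assignments: branch {q2=1, q4=0} (q1, q3) contributes 4 new; branch {q3=1, q4=0} (q1, q2) contributes 2 new; branch {q3=0, q4=0} (q1, q2) contributes 2 new; branch {q2=0} (q1, q3, q4) contributes 4 new; branch {q2=0, q3=0} (q1, q4) contributes 0 new; branch {q2=1, q3=1} (q1, q4) contributes 2 new. Total: 14.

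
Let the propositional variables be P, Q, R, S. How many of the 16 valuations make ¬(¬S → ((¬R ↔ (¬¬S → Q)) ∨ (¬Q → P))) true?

1

Initial set: {T ¬(¬S → ((¬R ↔ (¬¬S → Q)) ∨ (¬Q → P)))}.
T ¬(¬S → ((¬R ↔ (¬¬S → Q)) ∨ (¬Q → P))): α-rule — add T ¬S, F ((¬R ↔ (¬¬S → Q)) ∨ (¬Q → P)).
F ((¬R ↔ (¬¬S → Q)) ∨ (¬Q → P)): α-rule — add F (¬R ↔ (¬¬S → Q)), F (¬Q → P).
F (¬Q → P): α-rule — add T ¬Q, F P.
F (¬R ↔ (¬¬S → Q)): β-rule — branch into T ¬R, F (¬¬S → Q)  //  F ¬R, T (¬¬S → Q).
  branch 1 (add T ¬R, F (¬¬S → Q)):
    F (¬¬S → Q): α-rule — add T ¬¬S, F Q.
    T ¬¬S: drop double negation, giving T S.
    × closes — contains both S and ¬S.
  branch 2 (add F ¬R, T (¬¬S → Q)):
    T (¬¬S → Q): β-rule — branch into F ¬¬S  //  T Q.
      branch 2.1 (add F ¬¬S):
        F ¬¬S: drop double negation, giving F S.
        ○ open, literals {P=false, Q=false, R=true, S=false}.
      branch 2.2 (add T Q):
        × closes — contains both Q and ¬Q.
2 branches closed, 1 open.
Each open branch fixes some atoms; the unmentioned ones are free. Counting distinct full assignments: branch {P=false, Q=false, R=true, S=false} (none free) contributes 1 new. Total: 1.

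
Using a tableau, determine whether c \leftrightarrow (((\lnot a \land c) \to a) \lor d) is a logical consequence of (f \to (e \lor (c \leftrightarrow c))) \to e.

Initial set: {T ((f \to (e \lor (c \leftrightarrow c))) \to e); F (c \leftrightarrow (((\lnot a \land c) \to a) \lor d))}.
T ((f \to (e \lor (c \leftrightarrow c))) \to e): β-rule — branch into F (f \to (e \lor (c \leftrightarrow c)))  //  T e.
  branch 1 (add F (f \to (e \lor (c \leftrightarrow c)))):
    F (f \to (e \lor (c \leftrightarrow c))): α-rule — add T f, F (e \lor (c \leftrightarrow c)).
    F (e \lor (c \leftrightarrow c)): α-rule — add F e, F (c \leftrightarrow c).
    F (c \leftrightarrow (((\lnot a \land c) \to a) \lor d)): β-rule — branch into T c, F (((\lnot a \land c) \to a) \lor d)  //  F c, T (((\lnot a \land c) \to a) \lor d).
      branch 1.1 (add T c, F (((\lnot a \land c) \to a) \lor d)):
        F (((\lnot a \land c) \to a) \lor d): α-rule — add F ((\lnot a \land c) \to a), F d.
        F ((\lnot a \land c) \to a): α-rule — add T (\lnot a \land c), F a.
        T (\lnot a \land c): α-rule — add T \lnot a, T c.
        F (c \leftrightarrow c): β-rule — branch into T c, F c  //  F c, T c.
          branch 1.1.1 (add T c, F c):
            × closes — contains both c and \lnot c.
          branch 1.1.2 (add F c, T c):
            × closes — contains both c and \lnot c.
      branch 1.2 (add F c, T (((\lnot a \land c) \to a) \lor d)):
        F (c \leftrightarrow c): β-rule — branch into T c, F c  //  F c, T c.
          branch 1.2.1 (add T c, F c):
            × closes — contains both c and \lnot c.
          branch 1.2.2 (add F c, T c):
            × closes — contains both c and \lnot c.
  branch 2 (add T e):
    F (c \leftrightarrow (((\lnot a \land c) \to a) \lor d)): β-rule — branch into T c, F (((\lnot a \land c) \to a) \lor d)  //  F c, T (((\lnot a \land c) \to a) \lor d).
      branch 2.1 (add T c, F (((\lnot a \land c) \to a) \lor d)):
        F (((\lnot a \land c) \to a) \lor d): α-rule — add F ((\lnot a \land c) \to a), F d.
        F ((\lnot a \land c) \to a): α-rule — add T (\lnot a \land c), F a.
        T (\lnot a \land c): α-rule — add T \lnot a, T c.
        ○ open, literals {a=F, c=T, d=F, e=T}.
      branch 2.2 (add F c, T (((\lnot a \land c) \to a) \lor d)):
        T (((\lnot a \land c) \to a) \lor d): β-rule — branch into T ((\lnot a \land c) \to a)  //  T d.
          branch 2.2.1 (add T ((\lnot a \land c) \to a)):
            T ((\lnot a \land c) \to a): β-rule — branch into F (\lnot a \land c)  //  T a.
              branch 2.2.1.1 (add F (\lnot a \land c)):
                F (\lnot a \land c): β-rule — branch into F \lnot a  //  F c.
                  branch 2.2.1.1.1 (add F \lnot a):
                    ○ open, literals {a=T, c=F, e=T}.
                  branch 2.2.1.1.2 (add F c):
                    ○ open, literals {c=F, e=T}.
              branch 2.2.1.2 (add T a):
                ○ open, literals {a=T, c=F, e=T}.
          branch 2.2.2 (add T d):
            ○ open, literals {c=F, d=T, e=T}.
4 branches closed, 5 open.
An open branch gives a countermodel: a=F, c=T, d=F, e=T (unmentioned atoms arbitrary); the premises hold there but the conclusion fails.

No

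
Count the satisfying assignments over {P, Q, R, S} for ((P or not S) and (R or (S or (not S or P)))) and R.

6

Initial set: {(((P or not S) and (R or (S or (not S or P)))) and R)}.
(((P or not S) and (R or (S or (not S or P)))) and R): α-rule — add ((P or not S) and (R or (S or (not S or P)))), R.
((P or not S) and (R or (S or (not S or P)))): α-rule — add (P or not S), (R or (S or (not S or P))).
(P or not S): β-rule — branch into P  //  not S.
  branch 1 (add P):
    (R or (S or (not S or P))): β-rule — branch into R  //  (S or (not S or P)).
      branch 1.1 (add R):
        ○ open, literals {P=1, R=1}.
      branch 1.2 (add (S or (not S or P))):
        (S or (not S or P)): β-rule — branch into S  //  (not S or P).
          branch 1.2.1 (add S):
            ○ open, literals {P=1, R=1, S=1}.
          branch 1.2.2 (add (not S or P)):
            (not S or P): β-rule — branch into not S  //  P.
              branch 1.2.2.1 (add not S):
                ○ open, literals {P=1, R=1, S=0}.
              branch 1.2.2.2 (add P):
                ○ open, literals {P=1, R=1}.
  branch 2 (add not S):
    (R or (S or (not S or P))): β-rule — branch into R  //  (S or (not S or P)).
      branch 2.1 (add R):
        ○ open, literals {R=1, S=0}.
      branch 2.2 (add (S or (not S or P))):
        (S or (not S or P)): β-rule — branch into S  //  (not S or P).
          branch 2.2.1 (add S):
            × closes — contains both S and not S.
          branch 2.2.2 (add (not S or P)):
            (not S or P): β-rule — branch into not S  //  P.
              branch 2.2.2.1 (add not S):
                ○ open, literals {R=1, S=0}.
              branch 2.2.2.2 (add P):
                ○ open, literals {P=1, R=1, S=0}.
1 branch closed, 7 open.
Each open branch fixes some atoms; the unmentioned ones are free. Counting distinct full assignments: branch {P=1, R=1} (Q, S) contributes 4 new; branch {P=1, R=1, S=1} (Q) contributes 0 new; branch {P=1, R=1, S=0} (Q) contributes 0 new; branch {P=1, R=1} (Q, S) contributes 0 new; branch {R=1, S=0} (P, Q) contributes 2 new; branch {R=1, S=0} (P, Q) contributes 0 new; branch {P=1, R=1, S=0} (Q) contributes 0 new. Total: 6.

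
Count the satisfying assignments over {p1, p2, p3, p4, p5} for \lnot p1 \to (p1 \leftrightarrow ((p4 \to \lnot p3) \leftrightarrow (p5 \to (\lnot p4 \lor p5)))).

20

Initial set: {(\lnot p1 \to (p1 \leftrightarrow ((p4 \to \lnot p3) \leftrightarrow (p5 \to (\lnot p4 \lor p5)))))}.
(\lnot p1 \to (p1 \leftrightarrow ((p4 \to \lnot p3) \leftrightarrow (p5 \to (\lnot p4 \lor p5))))): β-rule — branch into \lnot \lnot p1  //  (p1 \leftrightarrow ((p4 \to \lnot p3) \leftrightarrow (p5 \to (\lnot p4 \lor p5)))).
  branch 1 (add \lnot \lnot p1):
    ○ open, literals {p1=true}.
  branch 2 (add (p1 \leftrightarrow ((p4 \to \lnot p3) \leftrightarrow (p5 \to (\lnot p4 \lor p5))))):
    (p1 \leftrightarrow ((p4 \to \lnot p3) \leftrightarrow (p5 \to (\lnot p4 \lor p5)))): β-rule — branch into p1, ((p4 \to \lnot p3) \leftrightarrow (p5 \to (\lnot p4 \lor p5)))  //  \lnot p1, \lnot ((p4 \to \lnot p3) \leftrightarrow (p5 \to (\lnot p4 \lor p5))).
      branch 2.1 (add p1, ((p4 \to \lnot p3) \leftrightarrow (p5 \to (\lnot p4 \lor p5)))):
        ((p4 \to \lnot p3) \leftrightarrow (p5 \to (\lnot p4 \lor p5))): β-rule — branch into (p4 \to \lnot p3), (p5 \to (\lnot p4 \lor p5))  //  \lnot (p4 \to \lnot p3), \lnot (p5 \to (\lnot p4 \lor p5)).
          branch 2.1.1 (add (p4 \to \lnot p3), (p5 \to (\lnot p4 \lor p5))):
            (p4 \to \lnot p3): β-rule — branch into \lnot p4  //  \lnot p3.
              branch 2.1.1.1 (add \lnot p4):
                (p5 \to (\lnot p4 \lor p5)): β-rule — branch into \lnot p5  //  (\lnot p4 \lor p5).
                  branch 2.1.1.1.1 (add \lnot p5):
                    ○ open, literals {p1=true, p4=false, p5=false}.
                  branch 2.1.1.1.2 (add (\lnot p4 \lor p5)):
                    (\lnot p4 \lor p5): β-rule — branch into \lnot p4  //  p5.
                      branch 2.1.1.1.2.1 (add \lnot p4):
                        ○ open, literals {p1=true, p4=false}.
                      branch 2.1.1.1.2.2 (add p5):
                        ○ open, literals {p1=true, p4=false, p5=true}.
              branch 2.1.1.2 (add \lnot p3):
                (p5 \to (\lnot p4 \lor p5)): β-rule — branch into \lnot p5  //  (\lnot p4 \lor p5).
                  branch 2.1.1.2.1 (add \lnot p5):
                    ○ open, literals {p1=true, p3=false, p5=false}.
                  branch 2.1.1.2.2 (add (\lnot p4 \lor p5)):
                    (\lnot p4 \lor p5): β-rule — branch into \lnot p4  //  p5.
                      branch 2.1.1.2.2.1 (add \lnot p4):
                        ○ open, literals {p1=true, p3=false, p4=false}.
                      branch 2.1.1.2.2.2 (add p5):
                        ○ open, literals {p1=true, p3=false, p5=true}.
          branch 2.1.2 (add \lnot (p4 \to \lnot p3), \lnot (p5 \to (\lnot p4 \lor p5))):
            \lnot (p4 \to \lnot p3): α-rule — add p4, \lnot \lnot p3.
            \lnot (p5 \to (\lnot p4 \lor p5)): α-rule — add p5, \lnot (\lnot p4 \lor p5).
            \lnot (\lnot p4 \lor p5): α-rule — add \lnot \lnot p4, \lnot p5.
            × closes — contains both p5 and \lnot p5.
      branch 2.2 (add \lnot p1, \lnot ((p4 \to \lnot p3) \leftrightarrow (p5 \to (\lnot p4 \lor p5)))):
        \lnot ((p4 \to \lnot p3) \leftrightarrow (p5 \to (\lnot p4 \lor p5))): β-rule — branch into (p4 \to \lnot p3), \lnot (p5 \to (\lnot p4 \lor p5))  //  \lnot (p4 \to \lnot p3), (p5 \to (\lnot p4 \lor p5)).
          branch 2.2.1 (add (p4 \to \lnot p3), \lnot (p5 \to (\lnot p4 \lor p5))):
            \lnot (p5 \to (\lnot p4 \lor p5)): α-rule — add p5, \lnot (\lnot p4 \lor p5).
            \lnot (\lnot p4 \lor p5): α-rule — add \lnot \lnot p4, \lnot p5.
            × closes — contains both p5 and \lnot p5.
          branch 2.2.2 (add \lnot (p4 \to \lnot p3), (p5 \to (\lnot p4 \lor p5))):
            \lnot (p4 \to \lnot p3): α-rule — add p4, \lnot \lnot p3.
            (p5 \to (\lnot p4 \lor p5)): β-rule — branch into \lnot p5  //  (\lnot p4 \lor p5).
              branch 2.2.2.1 (add \lnot p5):
                ○ open, literals {p1=false, p3=true, p4=true, p5=false}.
              branch 2.2.2.2 (add (\lnot p4 \lor p5)):
                (\lnot p4 \lor p5): β-rule — branch into \lnot p4  //  p5.
                  branch 2.2.2.2.1 (add \lnot p4):
                    × closes — contains both p4 and \lnot p4.
                  branch 2.2.2.2.2 (add p5):
                    ○ open, literals {p1=false, p3=true, p4=true, p5=true}.
3 branches closed, 9 open.
Each open branch fixes some atoms; the unmentioned ones are free. Counting distinct full assignments: branch {p1=true} (p2, p3, p4, p5) contributes 16 new; branch {p1=true, p4=false, p5=false} (p2, p3) contributes 0 new; branch {p1=true, p4=false} (p2, p3, p5) contributes 0 new; branch {p1=true, p4=false, p5=true} (p2, p3) contributes 0 new; branch {p1=true, p3=false, p5=false} (p2, p4) contributes 0 new; branch {p1=true, p3=false, p4=false} (p2, p5) contributes 0 new; branch {p1=true, p3=false, p5=true} (p2, p4) contributes 0 new; branch {p1=false, p3=true, p4=true, p5=false} (p2) contributes 2 new; branch {p1=false, p3=true, p4=true, p5=true} (p2) contributes 2 new. Total: 20.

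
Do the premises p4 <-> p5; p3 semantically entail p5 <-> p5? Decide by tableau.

Yes

Initial set: {T (p4 <-> p5); T p3; F (p5 <-> p5)}.
T (p4 <-> p5): β-rule — branch into T p4, T p5  //  F p4, F p5.
  branch 1 (add T p4, T p5):
    F (p5 <-> p5): β-rule — branch into T p5, F p5  //  F p5, T p5.
      branch 1.1 (add T p5, F p5):
        × closes — contains both p5 and ~p5.
      branch 1.2 (add F p5, T p5):
        × closes — contains both p5 and ~p5.
  branch 2 (add F p4, F p5):
    F (p5 <-> p5): β-rule — branch into T p5, F p5  //  F p5, T p5.
      branch 2.1 (add T p5, F p5):
        × closes — contains both p5 and ~p5.
      branch 2.2 (add F p5, T p5):
        × closes — contains both p5 and ~p5.
All 4 branches close.
Every branch closed, so the premises entail the conclusion.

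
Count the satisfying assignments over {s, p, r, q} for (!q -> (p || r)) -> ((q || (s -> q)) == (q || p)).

Initial set: {((!q -> (p || r)) -> ((q || (s -> q)) == (q || p)))}.
((!q -> (p || r)) -> ((q || (s -> q)) == (q || p))): β-rule — branch into !(!q -> (p || r))  //  ((q || (s -> q)) == (q || p)).
  branch 1 (add !(!q -> (p || r))):
    !(!q -> (p || r)): α-rule — add !q, !(p || r).
    !(p || r): α-rule — add !p, !r.
    ○ open, literals {p=0, q=0, r=0}.
  branch 2 (add ((q || (s -> q)) == (q || p))):
    ((q || (s -> q)) == (q || p)): β-rule — branch into (q || (s -> q)), (q || p)  //  !(q || (s -> q)), !(q || p).
      branch 2.1 (add (q || (s -> q)), (q || p)):
        (q || (s -> q)): β-rule — branch into q  //  (s -> q).
          branch 2.1.1 (add q):
            (q || p): β-rule — branch into q  //  p.
              branch 2.1.1.1 (add q):
                ○ open, literals {q=1}.
              branch 2.1.1.2 (add p):
                ○ open, literals {p=1, q=1}.
          branch 2.1.2 (add (s -> q)):
            (q || p): β-rule — branch into q  //  p.
              branch 2.1.2.1 (add q):
                (s -> q): β-rule — branch into !s  //  q.
                  branch 2.1.2.1.1 (add !s):
                    ○ open, literals {q=1, s=0}.
                  branch 2.1.2.1.2 (add q):
                    ○ open, literals {q=1}.
              branch 2.1.2.2 (add p):
                (s -> q): β-rule — branch into !s  //  q.
                  branch 2.1.2.2.1 (add !s):
                    ○ open, literals {p=1, s=0}.
                  branch 2.1.2.2.2 (add q):
                    ○ open, literals {p=1, q=1}.
      branch 2.2 (add !(q || (s -> q)), !(q || p)):
        !(q || (s -> q)): α-rule — add !q, !(s -> q).
        !(q || p): α-rule — add !q, !p.
        !(s -> q): α-rule — add s, !q.
        ○ open, literals {p=0, q=0, s=1}.
0 branches closed, 8 open.
Each open branch fixes some atoms; the unmentioned ones are free. Counting distinct full assignments: branch {p=0, q=0, r=0} (s) contributes 2 new; branch {q=1} (s, p, r) contributes 8 new; branch {p=1, q=1} (s, r) contributes 0 new; branch {q=1, s=0} (p, r) contributes 0 new; branch {q=1} (s, p, r) contributes 0 new; branch {p=1, s=0} (r, q) contributes 2 new; branch {p=1, q=1} (s, r) contributes 0 new; branch {p=0, q=0, s=1} (r) contributes 1 new. Total: 13.

13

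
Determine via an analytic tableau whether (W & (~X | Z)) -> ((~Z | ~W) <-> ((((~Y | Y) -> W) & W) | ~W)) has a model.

Satisfiable

Initial set: {((W & (~X | Z)) -> ((~Z | ~W) <-> ((((~Y | Y) -> W) & W) | ~W)))}.
((W & (~X | Z)) -> ((~Z | ~W) <-> ((((~Y | Y) -> W) & W) | ~W))): β-rule — branch into ~(W & (~X | Z))  //  ((~Z | ~W) <-> ((((~Y | Y) -> W) & W) | ~W)).
  branch 1 (add ~(W & (~X | Z))):
    ~(W & (~X | Z)): β-rule — branch into ~W  //  ~(~X | Z).
      branch 1.1 (add ~W):
        ○ open, literals {W=0}.
      branch 1.2 (add ~(~X | Z)):
        ~(~X | Z): α-rule — add ~~X, ~Z.
        ○ open, literals {X=1, Z=0}.
  branch 2 (add ((~Z | ~W) <-> ((((~Y | Y) -> W) & W) | ~W))):
    ((~Z | ~W) <-> ((((~Y | Y) -> W) & W) | ~W)): β-rule — branch into (~Z | ~W), ((((~Y | Y) -> W) & W) | ~W)  //  ~(~Z | ~W), ~((((~Y | Y) -> W) & W) | ~W).
      branch 2.1 (add (~Z | ~W), ((((~Y | Y) -> W) & W) | ~W)):
        (~Z | ~W): β-rule — branch into ~Z  //  ~W.
          branch 2.1.1 (add ~Z):
            ((((~Y | Y) -> W) & W) | ~W): β-rule — branch into (((~Y | Y) -> W) & W)  //  ~W.
              branch 2.1.1.1 (add (((~Y | Y) -> W) & W)):
                (((~Y | Y) -> W) & W): α-rule — add ((~Y | Y) -> W), W.
                ((~Y | Y) -> W): β-rule — branch into ~(~Y | Y)  //  W.
                  branch 2.1.1.1.1 (add ~(~Y | Y)):
                    ~(~Y | Y): α-rule — add ~~Y, ~Y.
                    × closes — contains both Y and ~Y.
                  branch 2.1.1.1.2 (add W):
                    ○ open, literals {W=1, Z=0}.
              branch 2.1.1.2 (add ~W):
                ○ open, literals {W=0, Z=0}.
          branch 2.1.2 (add ~W):
            ((((~Y | Y) -> W) & W) | ~W): β-rule — branch into (((~Y | Y) -> W) & W)  //  ~W.
              branch 2.1.2.1 (add (((~Y | Y) -> W) & W)):
                (((~Y | Y) -> W) & W): α-rule — add ((~Y | Y) -> W), W.
                × closes — contains both W and ~W.
              branch 2.1.2.2 (add ~W):
                ○ open, literals {W=0}.
      branch 2.2 (add ~(~Z | ~W), ~((((~Y | Y) -> W) & W) | ~W)):
        ~(~Z | ~W): α-rule — add ~~Z, ~~W.
        ~((((~Y | Y) -> W) & W) | ~W): α-rule — add ~(((~Y | Y) -> W) & W), ~~W.
        ~(((~Y | Y) -> W) & W): β-rule — branch into ~((~Y | Y) -> W)  //  ~W.
          branch 2.2.1 (add ~((~Y | Y) -> W)):
            ~((~Y | Y) -> W): α-rule — add (~Y | Y), ~W.
            × closes — contains both W and ~W.
          branch 2.2.2 (add ~W):
            × closes — contains both W and ~W.
4 branches closed, 5 open.
An open branch gives a satisfying assignment: W=0.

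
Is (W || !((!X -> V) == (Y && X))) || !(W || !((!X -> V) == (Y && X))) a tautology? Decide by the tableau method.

Valid

Assume the negation and expand:
Initial set: {F ((W || !((!X -> V) == (Y && X))) || !(W || !((!X -> V) == (Y && X))))}.
F ((W || !((!X -> V) == (Y && X))) || !(W || !((!X -> V) == (Y && X)))): α-rule — add F (W || !((!X -> V) == (Y && X))), F !(W || !((!X -> V) == (Y && X))).
F (W || !((!X -> V) == (Y && X))): α-rule — add F W, F !((!X -> V) == (Y && X)).
F !(W || !((!X -> V) == (Y && X))): β-rule — branch into T W  //  T !((!X -> V) == (Y && X)).
  branch 1 (add T W):
    × closes — contains both W and !W.
  branch 2 (add T !((!X -> V) == (Y && X))):
    F !((!X -> V) == (Y && X)): β-rule — branch into T (!X -> V), T (Y && X)  //  F (!X -> V), F (Y && X).
      branch 2.1 (add T (!X -> V), T (Y && X)):
        T (Y && X): α-rule — add T Y, T X.
        T !((!X -> V) == (Y && X)): β-rule — branch into T (!X -> V), F (Y && X)  //  F (!X -> V), T (Y && X).
          branch 2.1.1 (add T (!X -> V), F (Y && X)):
            T (!X -> V): β-rule — branch into F !X  //  T V.
              branch 2.1.1.1 (add F !X):
                T (!X -> V): β-rule — branch into F !X  //  T V.
                  branch 2.1.1.1.1 (add F !X):
                    F (Y && X): β-rule — branch into F Y  //  F X.
                      branch 2.1.1.1.1.1 (add F Y):
                        × closes — contains both Y and !Y.
                      branch 2.1.1.1.1.2 (add F X):
                        × closes — contains both X and !X.
                  branch 2.1.1.1.2 (add T V):
                    F (Y && X): β-rule — branch into F Y  //  F X.
                      branch 2.1.1.1.2.1 (add F Y):
                        × closes — contains both Y and !Y.
                      branch 2.1.1.1.2.2 (add F X):
                        × closes — contains both X and !X.
              branch 2.1.1.2 (add T V):
                T (!X -> V): β-rule — branch into F !X  //  T V.
                  branch 2.1.1.2.1 (add F !X):
                    F (Y && X): β-rule — branch into F Y  //  F X.
                      branch 2.1.1.2.1.1 (add F Y):
                        × closes — contains both Y and !Y.
                      branch 2.1.1.2.1.2 (add F X):
                        × closes — contains both X and !X.
                  branch 2.1.1.2.2 (add T V):
                    F (Y && X): β-rule — branch into F Y  //  F X.
                      branch 2.1.1.2.2.1 (add F Y):
                        × closes — contains both Y and !Y.
                      branch 2.1.1.2.2.2 (add F X):
                        × closes — contains both X and !X.
          branch 2.1.2 (add F (!X -> V), T (Y && X)):
            F (!X -> V): α-rule — add T !X, F V.
            × closes — contains both X and !X.
      branch 2.2 (add F (!X -> V), F (Y && X)):
        F (!X -> V): α-rule — add T !X, F V.
        T !((!X -> V) == (Y && X)): β-rule — branch into T (!X -> V), F (Y && X)  //  F (!X -> V), T (Y && X).
          branch 2.2.1 (add T (!X -> V), F (Y && X)):
            F (Y && X): β-rule — branch into F Y  //  F X.
              branch 2.2.1.1 (add F Y):
                T (!X -> V): β-rule — branch into F !X  //  T V.
                  branch 2.2.1.1.1 (add F !X):
                    × closes — contains both X and !X.
                  branch 2.2.1.1.2 (add T V):
                    × closes — contains both V and !V.
              branch 2.2.1.2 (add F X):
                T (!X -> V): β-rule — branch into F !X  //  T V.
                  branch 2.2.1.2.1 (add F !X):
                    × closes — contains both X and !X.
                  branch 2.2.1.2.2 (add T V):
                    × closes — contains both V and !V.
          branch 2.2.2 (add F (!X -> V), T (Y && X)):
            F (!X -> V): α-rule — add T !X, F V.
            T (Y && X): α-rule — add T Y, T X.
            × closes — contains both X and !X.
All 15 branches close.
Every branch closed, so the negation is unsatisfiable and the formula is valid.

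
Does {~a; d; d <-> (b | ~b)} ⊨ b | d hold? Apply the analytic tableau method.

Initial set: {~a; d; (d <-> (b | ~b)); ~(b | d)}.
~(b | d): α-rule — add ~b, ~d.
× closes — contains both d and ~d.
All 1 branch closes.
Every branch closed, so the premises entail the conclusion.

Yes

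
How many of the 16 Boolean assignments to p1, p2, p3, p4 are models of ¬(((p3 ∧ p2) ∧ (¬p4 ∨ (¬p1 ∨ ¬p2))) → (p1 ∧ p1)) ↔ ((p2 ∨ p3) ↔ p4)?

8

Initial set: {(¬(((p3 ∧ p2) ∧ (¬p4 ∨ (¬p1 ∨ ¬p2))) → (p1 ∧ p1)) ↔ ((p2 ∨ p3) ↔ p4))}.
(¬(((p3 ∧ p2) ∧ (¬p4 ∨ (¬p1 ∨ ¬p2))) → (p1 ∧ p1)) ↔ ((p2 ∨ p3) ↔ p4)): β-rule — branch into ¬(((p3 ∧ p2) ∧ (¬p4 ∨ (¬p1 ∨ ¬p2))) → (p1 ∧ p1)), ((p2 ∨ p3) ↔ p4)  //  ¬¬(((p3 ∧ p2) ∧ (¬p4 ∨ (¬p1 ∨ ¬p2))) → (p1 ∧ p1)), ¬((p2 ∨ p3) ↔ p4).
  branch 1 (add ¬(((p3 ∧ p2) ∧ (¬p4 ∨ (¬p1 ∨ ¬p2))) → (p1 ∧ p1)), ((p2 ∨ p3) ↔ p4)):
    ¬(((p3 ∧ p2) ∧ (¬p4 ∨ (¬p1 ∨ ¬p2))) → (p1 ∧ p1)): α-rule — add ((p3 ∧ p2) ∧ (¬p4 ∨ (¬p1 ∨ ¬p2))), ¬(p1 ∧ p1).
    ((p3 ∧ p2) ∧ (¬p4 ∨ (¬p1 ∨ ¬p2))): α-rule — add (p3 ∧ p2), (¬p4 ∨ (¬p1 ∨ ¬p2)).
    (p3 ∧ p2): α-rule — add p3, p2.
    ((p2 ∨ p3) ↔ p4): β-rule — branch into (p2 ∨ p3), p4  //  ¬(p2 ∨ p3), ¬p4.
      branch 1.1 (add (p2 ∨ p3), p4):
        ¬(p1 ∧ p1): β-rule — branch into ¬p1  //  ¬p1.
          branch 1.1.1 (add ¬p1):
            (¬p4 ∨ (¬p1 ∨ ¬p2)): β-rule — branch into ¬p4  //  (¬p1 ∨ ¬p2).
              branch 1.1.1.1 (add ¬p4):
                × closes — contains both p4 and ¬p4.
              branch 1.1.1.2 (add (¬p1 ∨ ¬p2)):
                (p2 ∨ p3): β-rule — branch into p2  //  p3.
                  branch 1.1.1.2.1 (add p2):
                    (¬p1 ∨ ¬p2): β-rule — branch into ¬p1  //  ¬p2.
                      branch 1.1.1.2.1.1 (add ¬p1):
                        ○ open, literals {p1=0, p2=1, p3=1, p4=1}.
                      branch 1.1.1.2.1.2 (add ¬p2):
                        × closes — contains both p2 and ¬p2.
                  branch 1.1.1.2.2 (add p3):
                    (¬p1 ∨ ¬p2): β-rule — branch into ¬p1  //  ¬p2.
                      branch 1.1.1.2.2.1 (add ¬p1):
                        ○ open, literals {p1=0, p2=1, p3=1, p4=1}.
                      branch 1.1.1.2.2.2 (add ¬p2):
                        × closes — contains both p2 and ¬p2.
          branch 1.1.2 (add ¬p1):
            (¬p4 ∨ (¬p1 ∨ ¬p2)): β-rule — branch into ¬p4  //  (¬p1 ∨ ¬p2).
              branch 1.1.2.1 (add ¬p4):
                × closes — contains both p4 and ¬p4.
              branch 1.1.2.2 (add (¬p1 ∨ ¬p2)):
                (p2 ∨ p3): β-rule — branch into p2  //  p3.
                  branch 1.1.2.2.1 (add p2):
                    (¬p1 ∨ ¬p2): β-rule — branch into ¬p1  //  ¬p2.
                      branch 1.1.2.2.1.1 (add ¬p1):
                        ○ open, literals {p1=0, p2=1, p3=1, p4=1}.
                      branch 1.1.2.2.1.2 (add ¬p2):
                        × closes — contains both p2 and ¬p2.
                  branch 1.1.2.2.2 (add p3):
                    (¬p1 ∨ ¬p2): β-rule — branch into ¬p1  //  ¬p2.
                      branch 1.1.2.2.2.1 (add ¬p1):
                        ○ open, literals {p1=0, p2=1, p3=1, p4=1}.
                      branch 1.1.2.2.2.2 (add ¬p2):
                        × closes — contains both p2 and ¬p2.
      branch 1.2 (add ¬(p2 ∨ p3), ¬p4):
        ¬(p2 ∨ p3): α-rule — add ¬p2, ¬p3.
        × closes — contains both p2 and ¬p2.
  branch 2 (add ¬¬(((p3 ∧ p2) ∧ (¬p4 ∨ (¬p1 ∨ ¬p2))) → (p1 ∧ p1)), ¬((p2 ∨ p3) ↔ p4)):
    ¬¬(((p3 ∧ p2) ∧ (¬p4 ∨ (¬p1 ∨ ¬p2))) → (p1 ∧ p1)): β-rule — branch into ¬((p3 ∧ p2) ∧ (¬p4 ∨ (¬p1 ∨ ¬p2)))  //  (p1 ∧ p1).
      branch 2.1 (add ¬((p3 ∧ p2) ∧ (¬p4 ∨ (¬p1 ∨ ¬p2)))):
        ¬((p2 ∨ p3) ↔ p4): β-rule — branch into (p2 ∨ p3), ¬p4  //  ¬(p2 ∨ p3), p4.
          branch 2.1.1 (add (p2 ∨ p3), ¬p4):
            ¬((p3 ∧ p2) ∧ (¬p4 ∨ (¬p1 ∨ ¬p2))): β-rule — branch into ¬(p3 ∧ p2)  //  ¬(¬p4 ∨ (¬p1 ∨ ¬p2)).
              branch 2.1.1.1 (add ¬(p3 ∧ p2)):
                (p2 ∨ p3): β-rule — branch into p2  //  p3.
                  branch 2.1.1.1.1 (add p2):
                    ¬(p3 ∧ p2): β-rule — branch into ¬p3  //  ¬p2.
                      branch 2.1.1.1.1.1 (add ¬p3):
                        ○ open, literals {p2=1, p3=0, p4=0}.
                      branch 2.1.1.1.1.2 (add ¬p2):
                        × closes — contains both p2 and ¬p2.
                  branch 2.1.1.1.2 (add p3):
                    ¬(p3 ∧ p2): β-rule — branch into ¬p3  //  ¬p2.
                      branch 2.1.1.1.2.1 (add ¬p3):
                        × closes — contains both p3 and ¬p3.
                      branch 2.1.1.1.2.2 (add ¬p2):
                        ○ open, literals {p2=0, p3=1, p4=0}.
              branch 2.1.1.2 (add ¬(¬p4 ∨ (¬p1 ∨ ¬p2))):
                ¬(¬p4 ∨ (¬p1 ∨ ¬p2)): α-rule — add ¬¬p4, ¬(¬p1 ∨ ¬p2).
                × closes — contains both p4 and ¬p4.
          branch 2.1.2 (add ¬(p2 ∨ p3), p4):
            ¬(p2 ∨ p3): α-rule — add ¬p2, ¬p3.
            ¬((p3 ∧ p2) ∧ (¬p4 ∨ (¬p1 ∨ ¬p2))): β-rule — branch into ¬(p3 ∧ p2)  //  ¬(¬p4 ∨ (¬p1 ∨ ¬p2)).
              branch 2.1.2.1 (add ¬(p3 ∧ p2)):
                ¬(p3 ∧ p2): β-rule — branch into ¬p3  //  ¬p2.
                  branch 2.1.2.1.1 (add ¬p3):
                    ○ open, literals {p2=0, p3=0, p4=1}.
                  branch 2.1.2.1.2 (add ¬p2):
                    ○ open, literals {p2=0, p3=0, p4=1}.
              branch 2.1.2.2 (add ¬(¬p4 ∨ (¬p1 ∨ ¬p2))):
                ¬(¬p4 ∨ (¬p1 ∨ ¬p2)): α-rule — add ¬¬p4, ¬(¬p1 ∨ ¬p2).
                ¬(¬p1 ∨ ¬p2): α-rule — add ¬¬p1, ¬¬p2.
                × closes — contains both p2 and ¬p2.
      branch 2.2 (add (p1 ∧ p1)):
        (p1 ∧ p1): α-rule — add p1, p1.
        ¬((p2 ∨ p3) ↔ p4): β-rule — branch into (p2 ∨ p3), ¬p4  //  ¬(p2 ∨ p3), p4.
          branch 2.2.1 (add (p2 ∨ p3), ¬p4):
            (p2 ∨ p3): β-rule — branch into p2  //  p3.
              branch 2.2.1.1 (add p2):
                ○ open, literals {p1=1, p2=1, p4=0}.
              branch 2.2.1.2 (add p3):
                ○ open, literals {p1=1, p3=1, p4=0}.
          branch 2.2.2 (add ¬(p2 ∨ p3), p4):
            ¬(p2 ∨ p3): α-rule — add ¬p2, ¬p3.
            ○ open, literals {p1=1, p2=0, p3=0, p4=1}.
11 branches closed, 11 open.
Each open branch fixes some atoms; the unmentioned ones are free. Counting distinct full assignments: branch {p1=0, p2=1, p3=1, p4=1} (none free) contributes 1 new; branch {p1=0, p2=1, p3=1, p4=1} (none free) contributes 0 new; branch {p1=0, p2=1, p3=1, p4=1} (none free) contributes 0 new; branch {p1=0, p2=1, p3=1, p4=1} (none free) contributes 0 new; branch {p2=1, p3=0, p4=0} (p1) contributes 2 new; branch {p2=0, p3=1, p4=0} (p1) contributes 2 new; branch {p2=0, p3=0, p4=1} (p1) contributes 2 new; branch {p2=0, p3=0, p4=1} (p1) contributes 0 new; branch {p1=1, p2=1, p4=0} (p3) contributes 1 new; branch {p1=1, p3=1, p4=0} (p2) contributes 0 new; branch {p1=1, p2=0, p3=0, p4=1} (none free) contributes 0 new. Total: 8.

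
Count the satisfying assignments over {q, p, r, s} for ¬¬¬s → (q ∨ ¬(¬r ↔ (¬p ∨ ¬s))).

Initial set: {(¬¬¬s → (q ∨ ¬(¬r ↔ (¬p ∨ ¬s))))}.
(¬¬¬s → (q ∨ ¬(¬r ↔ (¬p ∨ ¬s)))): β-rule — branch into ¬¬¬¬s  //  (q ∨ ¬(¬r ↔ (¬p ∨ ¬s))).
  branch 1 (add ¬¬¬¬s):
    ¬¬¬¬s: drop double negation, giving ¬¬s.
    ○ open, literals {s=true}.
  branch 2 (add (q ∨ ¬(¬r ↔ (¬p ∨ ¬s)))):
    (q ∨ ¬(¬r ↔ (¬p ∨ ¬s))): β-rule — branch into q  //  ¬(¬r ↔ (¬p ∨ ¬s)).
      branch 2.1 (add q):
        ○ open, literals {q=true}.
      branch 2.2 (add ¬(¬r ↔ (¬p ∨ ¬s))):
        ¬(¬r ↔ (¬p ∨ ¬s)): β-rule — branch into ¬r, ¬(¬p ∨ ¬s)  //  ¬¬r, (¬p ∨ ¬s).
          branch 2.2.1 (add ¬r, ¬(¬p ∨ ¬s)):
            ¬(¬p ∨ ¬s): α-rule — add ¬¬p, ¬¬s.
            ○ open, literals {p=true, r=false, s=true}.
          branch 2.2.2 (add ¬¬r, (¬p ∨ ¬s)):
            (¬p ∨ ¬s): β-rule — branch into ¬p  //  ¬s.
              branch 2.2.2.1 (add ¬p):
                ○ open, literals {p=false, r=true}.
              branch 2.2.2.2 (add ¬s):
                ○ open, literals {r=true, s=false}.
0 branches closed, 5 open.
Each open branch fixes some atoms; the unmentioned ones are free. Counting distinct full assignments: branch {s=true} (q, p, r) contributes 8 new; branch {q=true} (p, r, s) contributes 4 new; branch {p=true, r=false, s=true} (q) contributes 0 new; branch {p=false, r=true} (q, s) contributes 1 new; branch {r=true, s=false} (q, p) contributes 1 new. Total: 14.

14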